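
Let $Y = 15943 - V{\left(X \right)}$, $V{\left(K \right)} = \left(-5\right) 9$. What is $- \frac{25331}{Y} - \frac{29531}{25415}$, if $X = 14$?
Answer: $- \frac{1115928993}{406335020} \approx -2.7463$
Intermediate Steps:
$V{\left(K \right)} = -45$
$Y = 15988$ ($Y = 15943 - -45 = 15943 + 45 = 15988$)
$- \frac{25331}{Y} - \frac{29531}{25415} = - \frac{25331}{15988} - \frac{29531}{25415} = - \frac{1115928993}{406335020}$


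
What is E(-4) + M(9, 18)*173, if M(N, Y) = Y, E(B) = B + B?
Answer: 3106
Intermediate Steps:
E(B) = 2*B
E(-4) + M(9, 18)*173 = 2*(-4) + 18*173 = -8 + 3114 = 3106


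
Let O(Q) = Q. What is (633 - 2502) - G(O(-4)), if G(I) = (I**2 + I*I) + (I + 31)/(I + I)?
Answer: -15181/8 ≈ -1897.6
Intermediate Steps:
G(I) = 2*I**2 + (31 + I)/(2*I) (G(I) = (I**2 + I**2) + (31 + I)/((2*I)) = 2*I**2 + (31 + I)*(1/(2*I)) = 2*I**2 + (31 + I)/(2*I))
(633 - 2502) - G(O(-4)) = (633 - 2502) - (31 - 4 + 4*(-4)**3)/(2*(-4)) = -1869 - (-1)*(31 - 4 + 4*(-64))/(2*4) = -1869 - (-1)*(31 - 4 - 256)/(2*4) = -1869 - (-1)*(-229)/(2*4) = -1869 - 1*229/8 = -1869 - 229/8 = -15181/8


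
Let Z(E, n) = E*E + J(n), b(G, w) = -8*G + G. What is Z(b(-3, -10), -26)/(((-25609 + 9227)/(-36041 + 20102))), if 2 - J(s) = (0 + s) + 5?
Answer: 3697848/8191 ≈ 451.45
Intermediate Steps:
J(s) = -3 - s (J(s) = 2 - ((0 + s) + 5) = 2 - (s + 5) = 2 - (5 + s) = 2 + (-5 - s) = -3 - s)
b(G, w) = -7*G
Z(E, n) = -3 + E² - n (Z(E, n) = E*E + (-3 - n) = E² + (-3 - n) = -3 + E² - n)
Z(b(-3, -10), -26)/(((-25609 + 9227)/(-36041 + 20102))) = (-3 + (-7*(-3))² - 1*(-26))/(((-25609 + 9227)/(-36041 + 20102))) = (-3 + 21² + 26)/((-16382/(-15939))) = (-3 + 441 + 26)/((-16382*(-1/15939))) = 464/(16382/15939) = 464*(15939/16382) = 3697848/8191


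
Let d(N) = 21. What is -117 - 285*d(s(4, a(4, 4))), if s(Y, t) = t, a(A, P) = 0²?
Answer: -6102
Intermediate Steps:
a(A, P) = 0
-117 - 285*d(s(4, a(4, 4))) = -117 - 285*21 = -117 - 5985 = -6102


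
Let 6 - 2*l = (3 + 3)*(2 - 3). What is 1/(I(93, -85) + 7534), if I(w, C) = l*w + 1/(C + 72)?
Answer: 13/105195 ≈ 0.00012358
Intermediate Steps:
l = 6 (l = 3 - (3 + 3)*(2 - 3)/2 = 3 - 3*(-1) = 3 - ½*(-6) = 3 + 3 = 6)
I(w, C) = 1/(72 + C) + 6*w (I(w, C) = 6*w + 1/(C + 72) = 6*w + 1/(72 + C) = 1/(72 + C) + 6*w)
1/(I(93, -85) + 7534) = 1/((1 + 432*93 + 6*(-85)*93)/(72 - 85) + 7534) = 1/((1 + 40176 - 47430)/(-13) + 7534) = 1/(-1/13*(-7253) + 7534) = 1/(7253/13 + 7534) = 1/(105195/13) = 13/105195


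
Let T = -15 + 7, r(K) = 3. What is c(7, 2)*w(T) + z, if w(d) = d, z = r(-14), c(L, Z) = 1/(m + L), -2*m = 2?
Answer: 5/3 ≈ 1.6667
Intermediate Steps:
m = -1 (m = -½*2 = -1)
T = -8
c(L, Z) = 1/(-1 + L)
z = 3
c(7, 2)*w(T) + z = -8/(-1 + 7) + 3 = -8/6 + 3 = (⅙)*(-8) + 3 = -4/3 + 3 = 5/3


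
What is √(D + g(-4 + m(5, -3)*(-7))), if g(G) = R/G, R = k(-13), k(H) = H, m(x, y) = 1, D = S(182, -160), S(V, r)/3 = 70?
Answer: √25553/11 ≈ 14.532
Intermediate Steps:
S(V, r) = 210 (S(V, r) = 3*70 = 210)
D = 210
R = -13
g(G) = -13/G
√(D + g(-4 + m(5, -3)*(-7))) = √(210 - 13/(-4 + 1*(-7))) = √(210 - 13/(-4 - 7)) = √(210 - 13/(-11)) = √(210 - 13*(-1/11)) = √(210 + 13/11) = √(2323/11) = √25553/11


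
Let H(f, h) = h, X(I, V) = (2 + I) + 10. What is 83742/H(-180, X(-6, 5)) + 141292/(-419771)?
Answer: 5858602555/419771 ≈ 13957.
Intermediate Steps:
X(I, V) = 12 + I
83742/H(-180, X(-6, 5)) + 141292/(-419771) = 83742/(12 - 6) + 141292/(-419771) = 83742/6 + 141292*(-1/419771) = 83742*(⅙) - 141292/419771 = 13957 - 141292/419771 = 5858602555/419771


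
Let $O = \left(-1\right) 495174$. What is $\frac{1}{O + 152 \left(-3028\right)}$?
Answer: $- \frac{1}{955430} \approx -1.0466 \cdot 10^{-6}$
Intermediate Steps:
$O = -495174$
$\frac{1}{O + 152 \left(-3028\right)} = \frac{1}{-495174 + 152 \left(-3028\right)} = \frac{1}{-495174 - 460256} = \frac{1}{-955430} = - \frac{1}{955430}$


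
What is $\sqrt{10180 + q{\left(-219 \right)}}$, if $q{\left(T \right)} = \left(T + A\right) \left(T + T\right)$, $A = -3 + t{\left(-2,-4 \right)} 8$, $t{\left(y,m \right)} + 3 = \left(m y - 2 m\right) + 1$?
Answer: $2 \sqrt{14590} \approx 241.58$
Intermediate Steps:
$t{\left(y,m \right)} = -2 - 2 m + m y$ ($t{\left(y,m \right)} = -3 + \left(\left(m y - 2 m\right) + 1\right) = -3 + \left(\left(- 2 m + m y\right) + 1\right) = -3 + \left(1 - 2 m + m y\right) = -2 - 2 m + m y$)
$A = 109$ ($A = -3 + \left(-2 - -8 - -8\right) 8 = -3 + \left(-2 + 8 + 8\right) 8 = -3 + 14 \cdot 8 = -3 + 112 = 109$)
$q{\left(T \right)} = 2 T \left(109 + T\right)$ ($q{\left(T \right)} = \left(T + 109\right) \left(T + T\right) = \left(109 + T\right) 2 T = 2 T \left(109 + T\right)$)
$\sqrt{10180 + q{\left(-219 \right)}} = \sqrt{10180 + 2 \left(-219\right) \left(109 - 219\right)} = \sqrt{10180 + 2 \left(-219\right) \left(-110\right)} = \sqrt{10180 + 48180} = \sqrt{58360} = 2 \sqrt{14590}$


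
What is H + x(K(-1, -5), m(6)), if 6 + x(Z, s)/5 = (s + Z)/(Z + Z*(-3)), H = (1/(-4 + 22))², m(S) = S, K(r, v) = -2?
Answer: -8099/324 ≈ -24.997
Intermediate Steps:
H = 1/324 (H = (1/18)² = 1/324 ≈ 0.0030864)
x(Z, s) = -30 - 5*(Z + s)/(2*Z) (x(Z, s) = -30 + 5*((s + Z)/(Z + Z*(-3))) = -30 + 5*((Z + s)/(Z - 3*Z)) = -30 + 5*((Z + s)/((-2*Z))) = -30 + 5*((Z + s)*(-1/(2*Z))) = -30 + 5*(-(Z + s)/(2*Z)) = -30 - 5*(Z + s)/(2*Z))
H + x(K(-1, -5), m(6)) = 1/324 + (5/2)*(-1*6 - 13*(-2))/(-2) = 1/324 + (5/2)*(-½)*(-6 + 26) = 1/324 + (5/2)*(-½)*20 = 1/324 - 25 = -8099/324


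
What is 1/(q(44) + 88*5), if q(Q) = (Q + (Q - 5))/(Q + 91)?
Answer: 135/59483 ≈ 0.0022696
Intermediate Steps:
q(Q) = (-5 + 2*Q)/(91 + Q) (q(Q) = (Q + (-5 + Q))/(91 + Q) = (-5 + 2*Q)/(91 + Q))
1/(q(44) + 88*5) = 1/((-5 + 2*44)/(91 + 44) + 88*5) = 1/((-5 + 88)/135 + 440) = 1/((1/135)*83 + 440) = 1/(83/135 + 440) = 1/(59483/135) = 135/59483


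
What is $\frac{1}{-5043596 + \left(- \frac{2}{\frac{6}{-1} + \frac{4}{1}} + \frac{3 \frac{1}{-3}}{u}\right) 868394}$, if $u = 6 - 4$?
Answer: $- \frac{1}{4609399} \approx -2.1695 \cdot 10^{-7}$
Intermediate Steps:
$u = 2$ ($u = 6 - 4 = 2$)
$\frac{1}{-5043596 + \left(- \frac{2}{\frac{6}{-1} + \frac{4}{1}} + \frac{3 \frac{1}{-3}}{u}\right) 868394} = \frac{1}{-5043596 + \left(- \frac{2}{\frac{6}{-1} + \frac{4}{1}} + \frac{3 \frac{1}{-3}}{2}\right) 868394} = \frac{1}{-5043596 + \left(- \frac{2}{6 \left(-1\right) + 4 \cdot 1} + 3 \left(- \frac{1}{3}\right) \frac{1}{2}\right) 868394} = \frac{1}{-5043596 + \left(- \frac{2}{-6 + 4} - \frac{1}{2}\right) 868394} = \frac{1}{-5043596 + \left(- \frac{2}{-2} - \frac{1}{2}\right) 868394} = \frac{1}{-5043596 + \left(\left(-2\right) \left(- \frac{1}{2}\right) - \frac{1}{2}\right) 868394} = \frac{1}{-5043596 + \left(1 - \frac{1}{2}\right) 868394} = \frac{1}{-5043596 + \frac{1}{2} \cdot 868394} = \frac{1}{-5043596 + 434197} = \frac{1}{-4609399} = - \frac{1}{4609399}$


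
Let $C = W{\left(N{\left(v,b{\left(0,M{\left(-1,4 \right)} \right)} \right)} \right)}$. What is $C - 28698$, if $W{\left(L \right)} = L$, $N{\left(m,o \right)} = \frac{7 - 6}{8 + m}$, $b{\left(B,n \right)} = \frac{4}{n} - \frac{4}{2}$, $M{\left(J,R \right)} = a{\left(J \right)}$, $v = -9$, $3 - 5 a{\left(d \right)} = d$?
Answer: $-28699$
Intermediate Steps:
$a{\left(d \right)} = \frac{3}{5} - \frac{d}{5}$
$M{\left(J,R \right)} = \frac{3}{5} - \frac{J}{5}$
$b{\left(B,n \right)} = -2 + \frac{4}{n}$ ($b{\left(B,n \right)} = \frac{4}{n} - 2 = -2 + \frac{4}{n}$)
$N{\left(m,o \right)} = \frac{1}{8 + m}$ ($N{\left(m,o \right)} = 1 \frac{1}{8 + m} = \frac{1}{8 + m}$)
$C = -1$ ($C = \frac{1}{8 - 9} = \frac{1}{-1} = -1$)
$C - 28698 = -1 - 28698 = -28699$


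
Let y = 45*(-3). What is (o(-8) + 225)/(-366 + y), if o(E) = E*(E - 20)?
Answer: -449/501 ≈ -0.89621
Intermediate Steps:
y = -135
o(E) = E*(-20 + E)
(o(-8) + 225)/(-366 + y) = (-8*(-20 - 8) + 225)/(-366 - 135) = (-8*(-28) + 225)/(-501) = (224 + 225)*(-1/501) = 449*(-1/501) = -449/501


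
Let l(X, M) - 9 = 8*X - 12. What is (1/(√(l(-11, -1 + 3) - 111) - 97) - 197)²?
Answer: 2*(3764670*√202 + 178676341*I)/(194*√202 + 9207*I) ≈ 38813.0 + 0.58268*I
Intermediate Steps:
l(X, M) = -3 + 8*X (l(X, M) = 9 + (8*X - 12) = 9 + (-12 + 8*X) = -3 + 8*X)
(1/(√(l(-11, -1 + 3) - 111) - 97) - 197)² = (1/(√((-3 + 8*(-11)) - 111) - 97) - 197)² = (1/(√((-3 - 88) - 111) - 97) - 197)² = (1/(√(-91 - 111) - 97) - 197)² = (1/(√(-202) - 97) - 197)² = (1/(I*√202 - 97) - 197)² = (1/(-97 + I*√202) - 197)² = (-197 + 1/(-97 + I*√202))²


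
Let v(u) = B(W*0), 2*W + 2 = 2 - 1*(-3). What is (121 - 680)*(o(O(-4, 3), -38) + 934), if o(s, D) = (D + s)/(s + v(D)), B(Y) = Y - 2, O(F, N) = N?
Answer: -502541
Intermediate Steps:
W = 3/2 (W = -1 + (2 - 1*(-3))/2 = -1 + (2 + 3)/2 = -1 + (1/2)*5 = -1 + 5/2 = 3/2 ≈ 1.5000)
B(Y) = -2 + Y
v(u) = -2 (v(u) = -2 + (3/2)*0 = -2 + 0 = -2)
o(s, D) = (D + s)/(-2 + s) (o(s, D) = (D + s)/(s - 2) = (D + s)/(-2 + s))
(121 - 680)*(o(O(-4, 3), -38) + 934) = (121 - 680)*((-38 + 3)/(-2 + 3) + 934) = -559*(-35/1 + 934) = -559*(1*(-35) + 934) = -559*(-35 + 934) = -559*899 = -502541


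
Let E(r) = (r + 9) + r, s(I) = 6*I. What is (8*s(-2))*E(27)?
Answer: -6048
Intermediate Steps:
E(r) = 9 + 2*r (E(r) = (9 + r) + r = 9 + 2*r)
(8*s(-2))*E(27) = (8*(6*(-2)))*(9 + 2*27) = (8*(-12))*(9 + 54) = -96*63 = -6048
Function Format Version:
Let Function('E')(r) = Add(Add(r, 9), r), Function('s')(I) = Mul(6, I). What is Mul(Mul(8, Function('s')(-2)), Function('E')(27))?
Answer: -6048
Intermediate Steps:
Function('E')(r) = Add(9, Mul(2, r)) (Function('E')(r) = Add(Add(9, r), r) = Add(9, Mul(2, r)))
Mul(Mul(8, Function('s')(-2)), Function('E')(27)) = Mul(Mul(8, Mul(6, -2)), Add(9, Mul(2, 27))) = Mul(Mul(8, -12), Add(9, 54)) = Mul(-96, 63) = -6048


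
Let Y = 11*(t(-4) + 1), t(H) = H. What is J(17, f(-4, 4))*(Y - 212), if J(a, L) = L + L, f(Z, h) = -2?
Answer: 980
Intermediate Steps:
J(a, L) = 2*L
Y = -33 (Y = 11*(-4 + 1) = 11*(-3) = -33)
J(17, f(-4, 4))*(Y - 212) = (2*(-2))*(-33 - 212) = -4*(-245) = 980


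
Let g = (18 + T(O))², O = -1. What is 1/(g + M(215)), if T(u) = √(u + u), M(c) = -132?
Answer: -I/(-190*I + 36*√2) ≈ 0.0049106 - 0.0013158*I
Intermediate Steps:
T(u) = √2*√u (T(u) = √(2*u) = √2*√u)
g = (18 + I*√2)² (g = (18 + √2*√(-1))² = (18 + √2*I)² = (18 + I*√2)² ≈ 322.0 + 50.912*I)
1/(g + M(215)) = 1/((18 + I*√2)² - 132) = 1/(-132 + (18 + I*√2)²)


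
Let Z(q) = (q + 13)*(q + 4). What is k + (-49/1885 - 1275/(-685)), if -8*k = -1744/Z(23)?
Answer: 258494237/125507070 ≈ 2.0596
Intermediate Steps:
Z(q) = (4 + q)*(13 + q) (Z(q) = (13 + q)*(4 + q) = (4 + q)*(13 + q))
k = 109/486 (k = -(-218)/(52 + 23**2 + 17*23) = -(-218)/(52 + 529 + 391) = -(-218)/972 = -1/8*(-436/243) = 109/486 ≈ 0.22428)
k + (-49/1885 - 1275/(-685)) = 109/486 + (-49/1885 - 1275/(-685)) = 109/486 + (-49*1/1885 - 1275*(-1/685)) = 109/486 + (-49/1885 + 255/137) = 109/486 + 473962/258245 = 258494237/125507070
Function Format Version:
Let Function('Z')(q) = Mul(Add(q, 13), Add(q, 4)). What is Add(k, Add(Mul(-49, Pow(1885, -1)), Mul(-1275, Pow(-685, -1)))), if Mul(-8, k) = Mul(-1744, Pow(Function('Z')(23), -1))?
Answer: Rational(258494237, 125507070) ≈ 2.0596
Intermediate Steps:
Function('Z')(q) = Mul(Add(4, q), Add(13, q)) (Function('Z')(q) = Mul(Add(13, q), Add(4, q)) = Mul(Add(4, q), Add(13, q)))
k = Rational(109, 486) (k = Mul(Rational(-1, 8), Mul(-1744, Pow(Add(52, Pow(23, 2), Mul(17, 23)), -1))) = Mul(Rational(-1, 8), Mul(-1744, Pow(Add(52, 529, 391), -1))) = Mul(Rational(-1, 8), Mul(-1744, Pow(972, -1))) = Mul(Rational(-1, 8), Mul(-1744, Rational(1, 972))) = Mul(Rational(-1, 8), Rational(-436, 243)) = Rational(109, 486) ≈ 0.22428)
Add(k, Add(Mul(-49, Pow(1885, -1)), Mul(-1275, Pow(-685, -1)))) = Add(Rational(109, 486), Add(Mul(-49, Pow(1885, -1)), Mul(-1275, Pow(-685, -1)))) = Add(Rational(109, 486), Add(Mul(-49, Rational(1, 1885)), Mul(-1275, Rational(-1, 685)))) = Add(Rational(109, 486), Add(Rational(-49, 1885), Rational(255, 137))) = Add(Rational(109, 486), Rational(473962, 258245)) = Rational(258494237, 125507070)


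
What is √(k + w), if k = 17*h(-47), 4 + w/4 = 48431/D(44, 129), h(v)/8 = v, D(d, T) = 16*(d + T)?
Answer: I*√758761565/346 ≈ 79.612*I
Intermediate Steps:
D(d, T) = 16*T + 16*d (D(d, T) = 16*(T + d) = 16*T + 16*d)
h(v) = 8*v
w = 37359/692 (w = -16 + 4*(48431/(16*129 + 16*44)) = -16 + 4*(48431/(2064 + 704)) = -16 + 4*(48431/2768) = -16 + 48431/692 = 37359/692 ≈ 53.987)
k = -6392 (k = 17*(8*(-47)) = 17*(-376) = -6392)
√(k + w) = √(-6392 + 37359/692) = √(-4385905/692) = I*√758761565/346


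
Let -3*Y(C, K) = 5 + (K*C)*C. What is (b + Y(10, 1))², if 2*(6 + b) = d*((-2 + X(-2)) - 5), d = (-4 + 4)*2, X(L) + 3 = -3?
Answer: 1681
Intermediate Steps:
X(L) = -6 (X(L) = -3 - 3 = -6)
Y(C, K) = -5/3 - K*C²/3 (Y(C, K) = -(5 + (K*C)*C)/3 = -(5 + (C*K)*C)/3 = -(5 + K*C²)/3 = -5/3 - K*C²/3)
d = 0 (d = 0*2 = 0)
b = -6 (b = -6 + (0*((-2 - 6) - 5))/2 = -6 + (0*(-8 - 5))/2 = -6 + (0*(-13))/2 = -6 + (½)*0 = -6 + 0 = -6)
(b + Y(10, 1))² = (-6 + (-5/3 - ⅓*1*10²))² = (-6 + (-5/3 - ⅓*1*100))² = (-6 + (-5/3 - 100/3))² = (-6 - 35)² = (-41)² = 1681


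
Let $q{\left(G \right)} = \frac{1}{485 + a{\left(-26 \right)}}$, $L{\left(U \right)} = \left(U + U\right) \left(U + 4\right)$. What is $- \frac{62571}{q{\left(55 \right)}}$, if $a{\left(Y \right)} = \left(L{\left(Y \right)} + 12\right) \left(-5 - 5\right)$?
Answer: $692973825$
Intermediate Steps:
$L{\left(U \right)} = 2 U \left(4 + U\right)$
$a{\left(Y \right)} = -120 - 20 Y \left(4 + Y\right)$ ($a{\left(Y \right)} = \left(2 Y \left(4 + Y\right) + 12\right) \left(-5 - 5\right) = \left(12 + 2 Y \left(4 + Y\right)\right) \left(-10\right) = -120 - 20 Y \left(4 + Y\right)$)
$q{\left(G \right)} = - \frac{1}{11075}$ ($q{\left(G \right)} = \frac{1}{485 - \left(120 - 520 \left(4 - 26\right)\right)} = \frac{1}{485 - \left(120 - -11440\right)} = \frac{1}{485 - 11560} = \frac{1}{-11075} = - \frac{1}{11075}$)
$- \frac{62571}{q{\left(55 \right)}} = - \frac{62571}{- \frac{1}{11075}} = \left(-62571\right) \left(-11075\right) = 692973825$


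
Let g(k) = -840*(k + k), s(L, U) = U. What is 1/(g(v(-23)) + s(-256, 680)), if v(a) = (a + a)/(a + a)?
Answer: -1/1000 ≈ -0.0010000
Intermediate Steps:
v(a) = 1 (v(a) = (2*a)/((2*a)) = (2*a)*(1/(2*a)) = 1)
g(k) = -1680*k
1/(g(v(-23)) + s(-256, 680)) = 1/(-1680*1 + 680) = 1/(-1680 + 680) = 1/(-1000) = -1/1000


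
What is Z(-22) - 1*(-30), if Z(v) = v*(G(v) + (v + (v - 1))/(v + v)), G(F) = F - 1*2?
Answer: 1071/2 ≈ 535.50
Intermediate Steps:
G(F) = -2 + F (G(F) = F - 2 = -2 + F)
Z(v) = v*(-2 + v + (-1 + 2*v)/(2*v)) (Z(v) = v*((-2 + v) + (v + (v - 1))/(v + v)) = v*((-2 + v) + (v + (-1 + v))/((2*v))) = v*((-2 + v) + (-1 + 2*v)*(1/(2*v))) = v*((-2 + v) + (-1 + 2*v)/(2*v)) = v*(-2 + v + (-1 + 2*v)/(2*v)))
Z(-22) - 1*(-30) = (-½ + (-22)² - 1*(-22)) - 1*(-30) = (-½ + 484 + 22) + 30 = 1011/2 + 30 = 1071/2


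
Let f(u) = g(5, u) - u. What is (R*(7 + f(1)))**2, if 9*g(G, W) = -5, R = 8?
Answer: 153664/81 ≈ 1897.1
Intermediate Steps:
g(G, W) = -5/9 (g(G, W) = (1/9)*(-5) = -5/9)
f(u) = -5/9 - u
(R*(7 + f(1)))**2 = (8*(7 + (-5/9 - 1*1)))**2 = (8*(7 + (-5/9 - 1)))**2 = (8*(7 - 14/9))**2 = (8*(49/9))**2 = (392/9)**2 = 153664/81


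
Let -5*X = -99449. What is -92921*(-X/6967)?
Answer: 9240900529/34835 ≈ 2.6528e+5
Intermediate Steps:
X = 99449/5 (X = -⅕*(-99449) = 99449/5 ≈ 19890.)
-92921*(-X/6967) = -92921/((-6967/99449/5)) = -92921/((-6967*5/99449)) = -92921/(-34835/99449) = -92921*(-99449/34835) = 9240900529/34835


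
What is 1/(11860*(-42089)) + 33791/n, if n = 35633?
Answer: 16867640636507/17787122016820 ≈ 0.94831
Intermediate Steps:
1/(11860*(-42089)) + 33791/n = 1/(11860*(-42089)) + 33791/35633 = (1/11860)*(-1/42089) + 33791*(1/35633) = -1/499175540 + 33791/35633 = 16867640636507/17787122016820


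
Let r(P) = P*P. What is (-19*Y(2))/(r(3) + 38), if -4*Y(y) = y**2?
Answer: 19/47 ≈ 0.40426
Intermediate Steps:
r(P) = P**2
Y(y) = -y**2/4
(-19*Y(2))/(r(3) + 38) = (-(-19)*2**2/4)/(3**2 + 38) = (-(-19)*4/4)/(9 + 38) = -19*(-1)/47 = 19*(1/47) = 19/47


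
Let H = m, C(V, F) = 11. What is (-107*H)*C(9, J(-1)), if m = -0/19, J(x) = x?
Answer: 0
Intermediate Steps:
m = 0 (m = -0/19 = -4*0 = 0)
H = 0
(-107*H)*C(9, J(-1)) = -107*0*11 = 0*11 = 0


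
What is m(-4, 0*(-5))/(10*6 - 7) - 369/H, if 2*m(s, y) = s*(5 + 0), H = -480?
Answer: 4919/8480 ≈ 0.58007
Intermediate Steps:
m(s, y) = 5*s/2 (m(s, y) = (s*(5 + 0))/2 = (s*5)/2 = (5*s)/2 = 5*s/2)
m(-4, 0*(-5))/(10*6 - 7) - 369/H = ((5/2)*(-4))/(10*6 - 7) - 369/(-480) = -10/(60 - 7) - 369*(-1/480) = -10/53 + 123/160 = 4919/8480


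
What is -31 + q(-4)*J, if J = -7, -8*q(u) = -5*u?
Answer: -27/2 ≈ -13.500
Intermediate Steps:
q(u) = 5*u/8 (q(u) = -(-5)*u/8 = 5*u/8)
-31 + q(-4)*J = -31 + ((5/8)*(-4))*(-7) = -31 - 5/2*(-7) = -31 + 35/2 = -27/2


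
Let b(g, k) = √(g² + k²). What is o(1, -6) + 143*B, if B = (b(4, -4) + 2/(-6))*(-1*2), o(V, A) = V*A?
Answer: 268/3 - 1144*√2 ≈ -1528.5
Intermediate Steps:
o(V, A) = A*V
B = ⅔ - 8*√2 (B = (√(4² + (-4)²) + 2/(-6))*(-1*2) = (√(16 + 16) + 2*(-⅙))*(-2) = (√32 - ⅓)*(-2) = (4*√2 - ⅓)*(-2) = (-⅓ + 4*√2)*(-2) = ⅔ - 8*√2 ≈ -10.647)
o(1, -6) + 143*B = -6*1 + 143*(⅔ - 8*√2) = -6 + (286/3 - 1144*√2) = 268/3 - 1144*√2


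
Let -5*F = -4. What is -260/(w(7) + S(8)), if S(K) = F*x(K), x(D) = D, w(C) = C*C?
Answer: -1300/277 ≈ -4.6931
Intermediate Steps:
F = 4/5 (F = -1/5*(-4) = 4/5 ≈ 0.80000)
w(C) = C**2
S(K) = 4*K/5
-260/(w(7) + S(8)) = -260/(7**2 + (4/5)*8) = -260/(49 + 32/5) = -260/277/5 = -260*5/277 = -1300/277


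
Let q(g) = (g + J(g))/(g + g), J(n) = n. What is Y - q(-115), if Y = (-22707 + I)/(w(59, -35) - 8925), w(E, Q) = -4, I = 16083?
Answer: -2305/8929 ≈ -0.25815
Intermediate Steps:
q(g) = 1 (q(g) = (g + g)/(g + g) = (2*g)/((2*g)) = (2*g)*(1/(2*g)) = 1)
Y = 6624/8929 (Y = (-22707 + 16083)/(-4 - 8925) = -6624/(-8929) = -6624*(-1/8929) = 6624/8929 ≈ 0.74185)
Y - q(-115) = 6624/8929 - 1*1 = 6624/8929 - 1 = -2305/8929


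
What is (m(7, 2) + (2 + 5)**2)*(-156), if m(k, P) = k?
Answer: -8736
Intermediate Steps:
(m(7, 2) + (2 + 5)**2)*(-156) = (7 + (2 + 5)**2)*(-156) = (7 + 7**2)*(-156) = (7 + 49)*(-156) = 56*(-156) = -8736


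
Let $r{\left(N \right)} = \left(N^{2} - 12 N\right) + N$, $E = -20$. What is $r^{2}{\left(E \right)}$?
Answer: $384400$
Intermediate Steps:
$r{\left(N \right)} = N^{2} - 11 N$
$r^{2}{\left(E \right)} = \left(- 20 \left(-11 - 20\right)\right)^{2} = \left(\left(-20\right) \left(-31\right)\right)^{2} = 620^{2} = 384400$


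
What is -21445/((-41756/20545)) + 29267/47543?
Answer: 20948074773927/1985205508 ≈ 10552.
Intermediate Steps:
-21445/((-41756/20545)) + 29267/47543 = -21445/((-41756*1/20545)) + 29267*(1/47543) = -21445/(-41756/20545) + 29267/47543 = -21445*(-20545/41756) + 29267/47543 = 440587525/41756 + 29267/47543 = 20948074773927/1985205508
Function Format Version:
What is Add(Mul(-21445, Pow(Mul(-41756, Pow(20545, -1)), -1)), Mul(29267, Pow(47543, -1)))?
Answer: Rational(20948074773927, 1985205508) ≈ 10552.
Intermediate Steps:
Add(Mul(-21445, Pow(Mul(-41756, Pow(20545, -1)), -1)), Mul(29267, Pow(47543, -1))) = Add(Mul(-21445, Pow(Mul(-41756, Rational(1, 20545)), -1)), Mul(29267, Rational(1, 47543))) = Add(Mul(-21445, Pow(Rational(-41756, 20545), -1)), Rational(29267, 47543)) = Add(Mul(-21445, Rational(-20545, 41756)), Rational(29267, 47543)) = Add(Rational(440587525, 41756), Rational(29267, 47543)) = Rational(20948074773927, 1985205508)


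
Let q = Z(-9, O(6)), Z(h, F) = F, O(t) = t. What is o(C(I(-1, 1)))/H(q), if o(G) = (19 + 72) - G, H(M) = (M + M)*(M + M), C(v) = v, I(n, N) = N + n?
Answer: 91/144 ≈ 0.63194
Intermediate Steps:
q = 6
H(M) = 4*M² (H(M) = (2*M)*(2*M) = 4*M²)
o(G) = 91 - G
o(C(I(-1, 1)))/H(q) = (91 - (1 - 1))/((4*6²)) = (91 - 1*0)/((4*36)) = (91 + 0)/144 = 91*(1/144) = 91/144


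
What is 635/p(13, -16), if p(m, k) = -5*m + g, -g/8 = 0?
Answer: -127/13 ≈ -9.7692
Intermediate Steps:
g = 0 (g = -8*0 = 0)
p(m, k) = -5*m (p(m, k) = -5*m + 0 = -5*m)
635/p(13, -16) = 635/((-5*13)) = 635/(-65) = 635*(-1/65) = -127/13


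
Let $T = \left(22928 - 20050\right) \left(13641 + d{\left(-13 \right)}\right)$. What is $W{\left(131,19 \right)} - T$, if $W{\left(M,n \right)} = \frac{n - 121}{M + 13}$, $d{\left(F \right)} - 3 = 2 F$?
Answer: $- \frac{940622513}{24} \approx -3.9193 \cdot 10^{7}$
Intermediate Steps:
$d{\left(F \right)} = 3 + 2 F$
$W{\left(M,n \right)} = \frac{-121 + n}{13 + M}$
$T = 39192604$ ($T = \left(22928 - 20050\right) \left(13641 + \left(3 + 2 \left(-13\right)\right)\right) = 2878 \left(13641 + \left(3 - 26\right)\right) = 2878 \left(13641 - 23\right) = 2878 \cdot 13618 = 39192604$)
$W{\left(131,19 \right)} - T = \frac{-121 + 19}{13 + 131} - 39192604 = \frac{1}{144} \left(-102\right) - 39192604 = - \frac{17}{24} - 39192604 = - \frac{940622513}{24}$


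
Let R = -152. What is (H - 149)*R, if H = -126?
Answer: 41800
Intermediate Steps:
(H - 149)*R = (-126 - 149)*(-152) = -275*(-152) = 41800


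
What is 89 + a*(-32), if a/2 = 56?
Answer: -3495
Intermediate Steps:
a = 112 (a = 2*56 = 112)
89 + a*(-32) = 89 + 112*(-32) = 89 - 3584 = -3495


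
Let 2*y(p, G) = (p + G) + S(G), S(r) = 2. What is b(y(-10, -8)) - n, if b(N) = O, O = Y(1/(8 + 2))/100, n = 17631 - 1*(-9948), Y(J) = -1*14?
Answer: -1378957/50 ≈ -27579.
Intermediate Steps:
Y(J) = -14
n = 27579 (n = 17631 + 9948 = 27579)
y(p, G) = 1 + G/2 + p/2 (y(p, G) = ((p + G) + 2)/2 = ((G + p) + 2)/2 = (2 + G + p)/2 = 1 + G/2 + p/2)
O = -7/50 (O = -14/100 = -14*1/100 = -7/50 ≈ -0.14000)
b(N) = -7/50
b(y(-10, -8)) - n = -7/50 - 1*27579 = -7/50 - 27579 = -1378957/50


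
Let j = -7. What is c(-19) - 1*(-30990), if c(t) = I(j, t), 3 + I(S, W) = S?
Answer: 30980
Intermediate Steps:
I(S, W) = -3 + S
c(t) = -10 (c(t) = -3 - 7 = -10)
c(-19) - 1*(-30990) = -10 - 1*(-30990) = -10 + 30990 = 30980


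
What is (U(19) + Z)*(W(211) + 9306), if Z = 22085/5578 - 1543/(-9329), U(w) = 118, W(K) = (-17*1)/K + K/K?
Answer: 6239869919417800/5489920591 ≈ 1.1366e+6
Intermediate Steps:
W(K) = 1 - 17/K (W(K) = -17/K + 1 = 1 - 17/K)
Z = 214637819/52037162 (Z = 22085*(1/5578) - 1543*(-1/9329) = 22085/5578 + 1543/9329 = 214637819/52037162 ≈ 4.1247)
(U(19) + Z)*(W(211) + 9306) = (118 + 214637819/52037162)*((-17 + 211)/211 + 9306) = 6355022935*((1/211)*194 + 9306)/52037162 = 6355022935*(194/211 + 9306)/52037162 = (6355022935/52037162)*(1963760/211) = 6239869919417800/5489920591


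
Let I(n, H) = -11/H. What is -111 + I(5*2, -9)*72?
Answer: -23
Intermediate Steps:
-111 + I(5*2, -9)*72 = -111 - 11/(-9)*72 = -111 - 11*(-1/9)*72 = -111 + (11/9)*72 = -111 + 88 = -23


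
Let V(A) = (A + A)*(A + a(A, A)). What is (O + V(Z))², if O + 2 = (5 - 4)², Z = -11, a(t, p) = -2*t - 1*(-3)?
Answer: 95481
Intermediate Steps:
a(t, p) = 3 - 2*t (a(t, p) = -2*t + 3 = 3 - 2*t)
V(A) = 2*A*(3 - A) (V(A) = (A + A)*(A + (3 - 2*A)) = (2*A)*(3 - A) = 2*A*(3 - A))
O = -1 (O = -2 + (5 - 4)² = -2 + 1² = -2 + 1 = -1)
(O + V(Z))² = (-1 + 2*(-11)*(3 - 1*(-11)))² = (-1 + 2*(-11)*(3 + 11))² = (-1 + 2*(-11)*14)² = (-1 - 308)² = (-309)² = 95481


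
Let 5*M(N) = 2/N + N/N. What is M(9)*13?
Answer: 143/45 ≈ 3.1778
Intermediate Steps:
M(N) = 1/5 + 2/(5*N) (M(N) = (2/N + N/N)/5 = (2/N + 1)/5 = (1 + 2/N)/5 = 1/5 + 2/(5*N))
M(9)*13 = ((1/5)*(2 + 9)/9)*13 = ((1/5)*(1/9)*11)*13 = (11/45)*13 = 143/45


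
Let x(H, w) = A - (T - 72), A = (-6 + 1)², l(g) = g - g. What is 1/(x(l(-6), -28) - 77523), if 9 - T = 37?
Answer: -1/77398 ≈ -1.2920e-5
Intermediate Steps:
l(g) = 0
A = 25 (A = (-5)² = 25)
T = -28 (T = 9 - 1*37 = 9 - 37 = -28)
x(H, w) = 125 (x(H, w) = 25 - (-28 - 72) = 25 - 1*(-100) = 25 + 100 = 125)
1/(x(l(-6), -28) - 77523) = 1/(125 - 77523) = 1/(-77398) = -1/77398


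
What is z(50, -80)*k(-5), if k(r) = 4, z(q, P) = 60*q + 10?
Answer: 12040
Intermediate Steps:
z(q, P) = 10 + 60*q
z(50, -80)*k(-5) = (10 + 60*50)*4 = (10 + 3000)*4 = 3010*4 = 12040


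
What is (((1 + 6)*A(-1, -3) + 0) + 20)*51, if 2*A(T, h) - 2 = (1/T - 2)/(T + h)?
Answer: 12087/8 ≈ 1510.9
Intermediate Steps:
A(T, h) = 1 + (-2 + 1/T)/(2*(T + h)) (A(T, h) = 1 + ((1/T - 2)/(T + h))/2 = 1 + ((-2 + 1/T)/(T + h))/2 = 1 + (-2 + 1/T)/(2*(T + h)))
(((1 + 6)*A(-1, -3) + 0) + 20)*51 = (((1 + 6)*((1/2 + (-1)**2 - 1*(-1) - 1*(-3))/((-1)*(-1 - 3))) + 0) + 20)*51 = ((7*(-1*(1/2 + 1 + 1 + 3)/(-4)) + 0) + 20)*51 = ((7*(-1*(-1/4)*11/2) + 0) + 20)*51 = ((7*(11/8) + 0) + 20)*51 = ((77/8 + 0) + 20)*51 = (77/8 + 20)*51 = (237/8)*51 = 12087/8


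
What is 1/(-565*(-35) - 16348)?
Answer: 1/3427 ≈ 0.00029180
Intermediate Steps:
1/(-565*(-35) - 16348) = 1/(19775 - 16348) = 1/3427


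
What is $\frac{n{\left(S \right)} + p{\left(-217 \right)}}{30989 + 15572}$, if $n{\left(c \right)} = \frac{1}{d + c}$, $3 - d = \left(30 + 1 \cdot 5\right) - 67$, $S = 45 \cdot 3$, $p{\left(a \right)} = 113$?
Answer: $\frac{19211}{7915370} \approx 0.002427$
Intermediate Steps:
$S = 135$
$d = 35$ ($d = 3 - \left(\left(30 + 1 \cdot 5\right) - 67\right) = 3 - \left(\left(30 + 5\right) - 67\right) = 3 - \left(35 - 67\right) = 3 - -32 = 3 + 32 = 35$)
$n{\left(c \right)} = \frac{1}{35 + c}$
$\frac{n{\left(S \right)} + p{\left(-217 \right)}}{30989 + 15572} = \frac{\frac{1}{35 + 135} + 113}{30989 + 15572} = \frac{\frac{1}{170} + 113}{46561} = \left(\frac{1}{170} + 113\right) \frac{1}{46561} = \frac{19211}{170} \cdot \frac{1}{46561} = \frac{19211}{7915370}$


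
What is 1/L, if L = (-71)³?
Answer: -1/357911 ≈ -2.7940e-6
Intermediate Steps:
L = -357911
1/L = 1/(-357911) = -1/357911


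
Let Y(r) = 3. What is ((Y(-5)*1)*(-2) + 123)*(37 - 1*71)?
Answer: -3978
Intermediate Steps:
((Y(-5)*1)*(-2) + 123)*(37 - 1*71) = ((3*1)*(-2) + 123)*(37 - 1*71) = (3*(-2) + 123)*(37 - 71) = (-6 + 123)*(-34) = 117*(-34) = -3978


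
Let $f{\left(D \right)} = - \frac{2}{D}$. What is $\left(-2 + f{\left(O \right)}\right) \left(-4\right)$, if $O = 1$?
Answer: $16$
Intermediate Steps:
$\left(-2 + f{\left(O \right)}\right) \left(-4\right) = \left(-2 - \frac{2}{1}\right) \left(-4\right) = \left(-2 - 2\right) \left(-4\right) = \left(-4\right) \left(-4\right) = 16$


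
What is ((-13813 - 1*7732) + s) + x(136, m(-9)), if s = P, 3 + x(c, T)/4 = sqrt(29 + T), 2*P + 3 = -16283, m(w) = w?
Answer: -29700 + 8*sqrt(5) ≈ -29682.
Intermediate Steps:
P = -8143 (P = -3/2 + (1/2)*(-16283) = -3/2 - 16283/2 = -8143)
x(c, T) = -12 + 4*sqrt(29 + T)
s = -8143
((-13813 - 1*7732) + s) + x(136, m(-9)) = ((-13813 - 1*7732) - 8143) + (-12 + 4*sqrt(29 - 9)) = ((-13813 - 7732) - 8143) + (-12 + 4*sqrt(20)) = (-21545 - 8143) + (-12 + 4*(2*sqrt(5))) = -29688 + (-12 + 8*sqrt(5)) = -29700 + 8*sqrt(5)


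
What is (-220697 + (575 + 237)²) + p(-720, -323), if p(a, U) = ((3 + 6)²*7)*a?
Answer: 30407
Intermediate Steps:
p(a, U) = 567*a (p(a, U) = (9²*7)*a = (81*7)*a = 567*a)
(-220697 + (575 + 237)²) + p(-720, -323) = (-220697 + (575 + 237)²) + 567*(-720) = (-220697 + 812²) - 408240 = (-220697 + 659344) - 408240 = 438647 - 408240 = 30407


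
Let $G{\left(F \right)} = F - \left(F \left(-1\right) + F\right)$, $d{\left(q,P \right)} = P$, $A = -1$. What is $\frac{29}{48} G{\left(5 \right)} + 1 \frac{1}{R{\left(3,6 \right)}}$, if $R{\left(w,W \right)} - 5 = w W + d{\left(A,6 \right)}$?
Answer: $\frac{4253}{1392} \approx 3.0553$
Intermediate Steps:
$G{\left(F \right)} = F$ ($G{\left(F \right)} = F - \left(- F + F\right) = F - 0 = F + 0 = F$)
$R{\left(w,W \right)} = 11 + W w$ ($R{\left(w,W \right)} = 5 + \left(w W + 6\right) = 5 + \left(W w + 6\right) = 5 + \left(6 + W w\right) = 11 + W w$)
$\frac{29}{48} G{\left(5 \right)} + 1 \frac{1}{R{\left(3,6 \right)}} = \frac{29}{48} \cdot 5 + 1 \frac{1}{11 + 6 \cdot 3} = 29 \cdot \frac{1}{48} \cdot 5 + 1 \frac{1}{11 + 18} = \frac{29}{48} \cdot 5 + 1 \cdot \frac{1}{29} = \frac{145}{48} + 1 \cdot \frac{1}{29} = \frac{145}{48} + \frac{1}{29} = \frac{4253}{1392}$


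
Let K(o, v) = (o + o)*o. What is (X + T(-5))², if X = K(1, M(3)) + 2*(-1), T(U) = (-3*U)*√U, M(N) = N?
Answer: -1125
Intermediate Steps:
T(U) = -3*U^(3/2)
K(o, v) = 2*o² (K(o, v) = (2*o)*o = 2*o²)
X = 0 (X = 2*1² + 2*(-1) = 2*1 - 2 = 2 - 2 = 0)
(X + T(-5))² = (0 - (-15)*I*√5)² = (0 + 15*I*√5)² = (15*I*√5)² = -1125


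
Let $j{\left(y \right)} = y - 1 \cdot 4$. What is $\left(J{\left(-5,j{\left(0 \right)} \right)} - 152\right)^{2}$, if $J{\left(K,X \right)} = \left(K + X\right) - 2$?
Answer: $26569$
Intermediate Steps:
$j{\left(y \right)} = -4 + y$ ($j{\left(y \right)} = y - 4 = -4 + y$)
$J{\left(K,X \right)} = -2 + K + X$
$\left(J{\left(-5,j{\left(0 \right)} \right)} - 152\right)^{2} = \left(\left(-2 - 5 + \left(-4 + 0\right)\right) - 152\right)^{2} = \left(\left(-2 - 5 - 4\right) - 152\right)^{2} = \left(-11 - 152\right)^{2} = \left(-163\right)^{2} = 26569$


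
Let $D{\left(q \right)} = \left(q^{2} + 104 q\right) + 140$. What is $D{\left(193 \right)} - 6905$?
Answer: $50556$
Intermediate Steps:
$D{\left(q \right)} = 140 + q^{2} + 104 q$
$D{\left(193 \right)} - 6905 = \left(140 + 193^{2} + 104 \cdot 193\right) - 6905 = \left(140 + 37249 + 20072\right) - 6905 = 57461 - 6905 = 50556$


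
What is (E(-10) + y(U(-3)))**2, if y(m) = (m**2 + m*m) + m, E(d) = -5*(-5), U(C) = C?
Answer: 1600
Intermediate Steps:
E(d) = 25
y(m) = m + 2*m**2 (y(m) = (m**2 + m**2) + m = 2*m**2 + m = m + 2*m**2)
(E(-10) + y(U(-3)))**2 = (25 - 3*(1 + 2*(-3)))**2 = (25 - 3*(1 - 6))**2 = (25 - 3*(-5))**2 = (25 + 15)**2 = 40**2 = 1600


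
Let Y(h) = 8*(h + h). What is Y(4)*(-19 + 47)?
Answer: 1792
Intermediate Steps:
Y(h) = 16*h (Y(h) = 8*(2*h) = 16*h)
Y(4)*(-19 + 47) = (16*4)*(-19 + 47) = 64*28 = 1792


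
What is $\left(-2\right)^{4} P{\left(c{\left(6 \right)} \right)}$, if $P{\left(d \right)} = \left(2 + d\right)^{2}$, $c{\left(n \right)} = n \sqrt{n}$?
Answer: $3520 + 384 \sqrt{6} \approx 4460.6$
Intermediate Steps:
$c{\left(n \right)} = n^{\frac{3}{2}}$
$\left(-2\right)^{4} P{\left(c{\left(6 \right)} \right)} = \left(-2\right)^{4} \left(2 + 6^{\frac{3}{2}}\right)^{2} = 16 \left(2 + 6 \sqrt{6}\right)^{2}$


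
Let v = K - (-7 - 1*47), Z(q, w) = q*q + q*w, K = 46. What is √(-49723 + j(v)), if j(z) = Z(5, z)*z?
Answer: √2777 ≈ 52.697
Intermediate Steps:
Z(q, w) = q² + q*w
v = 100 (v = 46 - (-7 - 1*47) = 46 - (-7 - 47) = 46 - 1*(-54) = 46 + 54 = 100)
j(z) = z*(25 + 5*z) (j(z) = (5*(5 + z))*z = (25 + 5*z)*z = z*(25 + 5*z))
√(-49723 + j(v)) = √(-49723 + 5*100*(5 + 100)) = √(-49723 + 5*100*105) = √(-49723 + 52500) = √2777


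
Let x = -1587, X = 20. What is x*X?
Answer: -31740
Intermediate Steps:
x*X = -1587*20 = -31740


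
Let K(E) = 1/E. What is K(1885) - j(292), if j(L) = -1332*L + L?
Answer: 732609021/1885 ≈ 3.8865e+5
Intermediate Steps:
j(L) = -1331*L
K(1885) - j(292) = 1/1885 - (-1331)*292 = 1/1885 - 1*(-388652) = 1/1885 + 388652 = 732609021/1885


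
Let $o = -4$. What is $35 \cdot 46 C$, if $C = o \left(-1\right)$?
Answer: $6440$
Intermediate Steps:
$C = 4$ ($C = \left(-4\right) \left(-1\right) = 4$)
$35 \cdot 46 C = 35 \cdot 46 \cdot 4 = 1610 \cdot 4 = 6440$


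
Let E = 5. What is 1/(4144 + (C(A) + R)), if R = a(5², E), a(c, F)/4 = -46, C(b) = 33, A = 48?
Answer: 1/3993 ≈ 0.00025044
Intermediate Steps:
a(c, F) = -184 (a(c, F) = 4*(-46) = -184)
R = -184
1/(4144 + (C(A) + R)) = 1/(4144 + (33 - 184)) = 1/(4144 - 151) = 1/3993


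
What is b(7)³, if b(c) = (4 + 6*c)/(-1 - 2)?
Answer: -97336/27 ≈ -3605.0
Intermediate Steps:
b(c) = -4/3 - 2*c (b(c) = (4 + 6*c)/(-3) = (4 + 6*c)*(-⅓) = -4/3 - 2*c)
b(7)³ = (-4/3 - 2*7)³ = (-4/3 - 14)³ = (-46/3)³ = -97336/27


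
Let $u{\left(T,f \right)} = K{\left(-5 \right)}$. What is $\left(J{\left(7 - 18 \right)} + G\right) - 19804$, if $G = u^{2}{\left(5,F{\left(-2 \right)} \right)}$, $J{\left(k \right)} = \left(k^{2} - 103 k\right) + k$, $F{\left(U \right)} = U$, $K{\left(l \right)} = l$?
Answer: $-18536$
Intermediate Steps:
$u{\left(T,f \right)} = -5$
$J{\left(k \right)} = k^{2} - 102 k$
$G = 25$ ($G = \left(-5\right)^{2} = 25$)
$\left(J{\left(7 - 18 \right)} + G\right) - 19804 = \left(\left(7 - 18\right) \left(-102 + \left(7 - 18\right)\right) + 25\right) - 19804 = \left(- 11 \left(-102 - 11\right) + 25\right) - 19804 = \left(\left(-11\right) \left(-113\right) + 25\right) - 19804 = \left(1243 + 25\right) - 19804 = 1268 - 19804 = -18536$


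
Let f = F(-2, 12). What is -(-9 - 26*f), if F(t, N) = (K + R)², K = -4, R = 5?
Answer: 35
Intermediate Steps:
F(t, N) = 1 (F(t, N) = (-4 + 5)² = 1² = 1)
f = 1
-(-9 - 26*f) = -(-9 - 26*1) = -(-9 - 26) = -1*(-35) = 35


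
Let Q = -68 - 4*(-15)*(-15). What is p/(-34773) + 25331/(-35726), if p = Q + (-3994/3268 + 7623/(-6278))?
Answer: -16822043296187/24697342036306 ≈ -0.68113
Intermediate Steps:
Q = -968 (Q = -68 + 60*(-15) = -68 - 900 = -968)
p = -57877797/59641 (p = -968 + (-3994/3268 + 7623/(-6278)) = -968 + (-3994*1/3268 + 7623*(-1/6278)) = -968 + (-1997/1634 - 7623/6278) = -968 - 145309/59641 = -57877797/59641 ≈ -970.44)
p/(-34773) + 25331/(-35726) = -57877797/59641/(-34773) + 25331/(-35726) = -57877797/59641*(-1/34773) + 25331*(-1/35726) = 19292599/691298831 - 25331/35726 = -16822043296187/24697342036306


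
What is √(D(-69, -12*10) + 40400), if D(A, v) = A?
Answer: √40331 ≈ 200.83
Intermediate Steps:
√(D(-69, -12*10) + 40400) = √(-69 + 40400) = √40331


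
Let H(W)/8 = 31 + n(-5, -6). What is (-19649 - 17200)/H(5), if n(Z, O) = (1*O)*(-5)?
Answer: -36849/488 ≈ -75.510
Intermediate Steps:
n(Z, O) = -5*O (n(Z, O) = O*(-5) = -5*O)
H(W) = 488 (H(W) = 8*(31 - 5*(-6)) = 8*(31 + 30) = 8*61 = 488)
(-19649 - 17200)/H(5) = (-19649 - 17200)/488 = -36849*1/488 = -36849/488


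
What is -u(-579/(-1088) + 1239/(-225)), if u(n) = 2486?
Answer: -2486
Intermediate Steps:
-u(-579/(-1088) + 1239/(-225)) = -1*2486 = -2486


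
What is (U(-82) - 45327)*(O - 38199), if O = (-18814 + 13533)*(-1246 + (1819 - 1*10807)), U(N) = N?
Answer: -2452429064995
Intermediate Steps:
O = 54045754 (O = -5281*(-1246 + (1819 - 10807)) = -5281*(-1246 - 8988) = -5281*(-10234) = 54045754)
(U(-82) - 45327)*(O - 38199) = (-82 - 45327)*(54045754 - 38199) = -45409*54007555 = -2452429064995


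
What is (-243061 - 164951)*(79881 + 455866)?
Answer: -218591204964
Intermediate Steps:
(-243061 - 164951)*(79881 + 455866) = -408012*535747 = -218591204964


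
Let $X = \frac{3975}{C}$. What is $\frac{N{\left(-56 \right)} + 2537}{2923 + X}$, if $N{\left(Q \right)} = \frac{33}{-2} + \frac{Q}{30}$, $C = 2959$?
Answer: $\frac{223579081}{259593960} \approx 0.86126$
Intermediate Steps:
$N{\left(Q \right)} = - \frac{33}{2} + \frac{Q}{30}$ ($N{\left(Q \right)} = 33 \left(- \frac{1}{2}\right) + Q \frac{1}{30} = - \frac{33}{2} + \frac{Q}{30}$)
$X = \frac{3975}{2959} \approx 1.3434$
$\frac{N{\left(-56 \right)} + 2537}{2923 + X} = \frac{\left(- \frac{33}{2} + \frac{1}{30} \left(-56\right)\right) + 2537}{2923 + \frac{3975}{2959}} = \frac{\left(- \frac{33}{2} - \frac{28}{15}\right) + 2537}{\frac{8653132}{2959}} = \left(- \frac{551}{30} + 2537\right) \frac{2959}{8653132} = \frac{75559}{30} \cdot \frac{2959}{8653132} = \frac{223579081}{259593960}$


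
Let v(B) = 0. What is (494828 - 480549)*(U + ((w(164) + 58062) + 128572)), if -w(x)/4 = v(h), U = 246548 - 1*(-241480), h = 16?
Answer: 9633498698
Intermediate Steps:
U = 488028 (U = 246548 + 241480 = 488028)
w(x) = 0 (w(x) = -4*0 = 0)
(494828 - 480549)*(U + ((w(164) + 58062) + 128572)) = (494828 - 480549)*(488028 + ((0 + 58062) + 128572)) = 14279*(488028 + (58062 + 128572)) = 14279*(488028 + 186634) = 14279*674662 = 9633498698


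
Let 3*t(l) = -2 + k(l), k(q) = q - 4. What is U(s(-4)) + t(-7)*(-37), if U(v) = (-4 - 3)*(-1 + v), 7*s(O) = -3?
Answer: 511/3 ≈ 170.33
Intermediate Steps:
s(O) = -3/7 (s(O) = (1/7)*(-3) = -3/7)
k(q) = -4 + q
U(v) = 7 - 7*v (U(v) = -7*(-1 + v) = 7 - 7*v)
t(l) = -2 + l/3 (t(l) = (-2 + (-4 + l))/3 = (-6 + l)/3 = -2 + l/3)
U(s(-4)) + t(-7)*(-37) = (7 - 7*(-3/7)) + (-2 + (1/3)*(-7))*(-37) = (7 + 3) + (-2 - 7/3)*(-37) = 10 - 13/3*(-37) = 10 + 481/3 = 511/3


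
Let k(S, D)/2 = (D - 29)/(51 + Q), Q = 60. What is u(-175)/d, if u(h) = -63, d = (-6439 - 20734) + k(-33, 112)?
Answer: 6993/3016037 ≈ 0.0023186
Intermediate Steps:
k(S, D) = -58/111 + 2*D/111 (k(S, D) = 2*((D - 29)/(51 + 60)) = 2*((-29 + D)/111) = 2*((-29 + D)*(1/111)) = 2*(-29/111 + D/111) = -58/111 + 2*D/111)
d = -3016037/111 (d = (-6439 - 20734) + (-58/111 + (2/111)*112) = -27173 + (-58/111 + 224/111) = -27173 + 166/111 = -3016037/111 ≈ -27172.)
u(-175)/d = -63/(-3016037/111) = -63*(-111/3016037) = 6993/3016037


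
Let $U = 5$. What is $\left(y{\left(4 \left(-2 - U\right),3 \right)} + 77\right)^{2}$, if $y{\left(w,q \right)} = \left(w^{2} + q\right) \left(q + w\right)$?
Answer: $384081604$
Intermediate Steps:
$y{\left(w,q \right)} = \left(q + w\right) \left(q + w^{2}\right)$ ($y{\left(w,q \right)} = \left(q + w^{2}\right) \left(q + w\right) = \left(q + w\right) \left(q + w^{2}\right)$)
$\left(y{\left(4 \left(-2 - U\right),3 \right)} + 77\right)^{2} = \left(\left(3^{2} + \left(4 \left(-2 - 5\right)\right)^{3} + 3 \cdot 4 \left(-2 - 5\right) + 3 \left(4 \left(-2 - 5\right)\right)^{2}\right) + 77\right)^{2} = \left(\left(9 + \left(4 \left(-2 - 5\right)\right)^{3} + 3 \cdot 4 \left(-2 - 5\right) + 3 \left(4 \left(-2 - 5\right)\right)^{2}\right) + 77\right)^{2} = \left(\left(9 + \left(4 \left(-7\right)\right)^{3} + 3 \cdot 4 \left(-7\right) + 3 \left(4 \left(-7\right)\right)^{2}\right) + 77\right)^{2} = \left(\left(9 + \left(-28\right)^{3} + 3 \left(-28\right) + 3 \left(-28\right)^{2}\right) + 77\right)^{2} = \left(\left(9 - 21952 - 84 + 3 \cdot 784\right) + 77\right)^{2} = \left(\left(9 - 21952 - 84 + 2352\right) + 77\right)^{2} = \left(-19675 + 77\right)^{2} = \left(-19598\right)^{2} = 384081604$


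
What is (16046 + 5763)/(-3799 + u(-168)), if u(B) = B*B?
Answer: 21809/24425 ≈ 0.89290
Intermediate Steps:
u(B) = B²
(16046 + 5763)/(-3799 + u(-168)) = (16046 + 5763)/(-3799 + (-168)²) = 21809/(-3799 + 28224) = 21809/24425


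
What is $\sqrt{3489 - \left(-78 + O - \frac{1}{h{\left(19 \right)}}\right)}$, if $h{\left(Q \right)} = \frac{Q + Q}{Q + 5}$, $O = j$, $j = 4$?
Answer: $\frac{\sqrt{1286471}}{19} \approx 59.696$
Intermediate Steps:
$O = 4$
$h{\left(Q \right)} = \frac{2 Q}{5 + Q}$
$\sqrt{3489 - \left(-78 + O - \frac{1}{h{\left(19 \right)}}\right)} = \sqrt{3489 - \left(4 - 78 - \frac{12}{19}\right)} = \sqrt{3489 + \left(\frac{1}{2 \cdot 19 \cdot \frac{1}{24}} - \left(4 - 78\right)\right)} = \sqrt{3489 + \left(\frac{1}{2 \cdot 19 \cdot \frac{1}{24}} - -74\right)} = \sqrt{3489 + \left(\frac{1}{\frac{19}{12}} + 74\right)} = \sqrt{3489 + \left(\frac{12}{19} + 74\right)} = \sqrt{3489 + \frac{1418}{19}} = \sqrt{\frac{67709}{19}} = \frac{\sqrt{1286471}}{19}$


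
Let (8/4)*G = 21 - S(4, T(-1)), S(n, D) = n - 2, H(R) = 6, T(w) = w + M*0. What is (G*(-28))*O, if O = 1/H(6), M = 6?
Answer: -133/3 ≈ -44.333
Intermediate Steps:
T(w) = w (T(w) = w + 6*0 = w + 0 = w)
S(n, D) = -2 + n
O = ⅙ (O = 1/6 = ⅙ ≈ 0.16667)
G = 19/2 (G = (21 - (-2 + 4))/2 = (21 - 1*2)/2 = (21 - 2)/2 = (½)*19 = 19/2 ≈ 9.5000)
(G*(-28))*O = ((19/2)*(-28))*(⅙) = -266*⅙ = -133/3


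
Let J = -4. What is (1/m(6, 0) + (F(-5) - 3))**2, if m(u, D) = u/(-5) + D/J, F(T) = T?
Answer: 2809/36 ≈ 78.028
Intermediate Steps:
m(u, D) = -D/4 - u/5 (m(u, D) = u/(-5) + D/(-4) = u*(-1/5) + D*(-1/4) = -u/5 - D/4 = -D/4 - u/5)
(1/m(6, 0) + (F(-5) - 3))**2 = (1/(-1/4*0 - 1/5*6) + (-5 - 3))**2 = (1/(0 - 6/5) - 8)**2 = (1/(-6/5) - 8)**2 = (-5/6 - 8)**2 = (-53/6)**2 = 2809/36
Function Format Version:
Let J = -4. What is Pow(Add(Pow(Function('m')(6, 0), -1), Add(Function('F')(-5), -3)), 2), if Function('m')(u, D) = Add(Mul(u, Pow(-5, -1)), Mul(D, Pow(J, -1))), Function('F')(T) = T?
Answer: Rational(2809, 36) ≈ 78.028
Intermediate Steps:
Function('m')(u, D) = Add(Mul(Rational(-1, 4), D), Mul(Rational(-1, 5), u)) (Function('m')(u, D) = Add(Mul(u, Pow(-5, -1)), Mul(D, Pow(-4, -1))) = Add(Mul(u, Rational(-1, 5)), Mul(D, Rational(-1, 4))) = Add(Mul(Rational(-1, 5), u), Mul(Rational(-1, 4), D)) = Add(Mul(Rational(-1, 4), D), Mul(Rational(-1, 5), u)))
Pow(Add(Pow(Function('m')(6, 0), -1), Add(Function('F')(-5), -3)), 2) = Pow(Add(Pow(Add(Mul(Rational(-1, 4), 0), Mul(Rational(-1, 5), 6)), -1), Add(-5, -3)), 2) = Pow(Add(Pow(Add(0, Rational(-6, 5)), -1), -8), 2) = Pow(Add(Pow(Rational(-6, 5), -1), -8), 2) = Pow(Add(Rational(-5, 6), -8), 2) = Pow(Rational(-53, 6), 2) = Rational(2809, 36)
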